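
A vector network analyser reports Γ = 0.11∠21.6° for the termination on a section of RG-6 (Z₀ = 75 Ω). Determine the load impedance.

Z_L = Z_0·(1 + Γ)/(1 − Γ) = 75·(1.1 + j0.0405)/(0.898 − j0.0405)

Z_L ≈ 91.7 + j7.52 Ω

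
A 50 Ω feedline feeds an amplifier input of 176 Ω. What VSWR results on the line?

VSWR ≈ 3.52

Γ = (176 − 50)/(176 + 50) = 0.558
VSWR = (1 + 0.558)/(1 − 0.558)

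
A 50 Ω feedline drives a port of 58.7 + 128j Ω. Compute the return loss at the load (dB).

Γ = (8.7 + j128)/(108.7 + j128), |Γ| = 0.764
RL = −20·log₁₀|Γ| = −20·log₁₀(0.764)

RL ≈ 2.34 dB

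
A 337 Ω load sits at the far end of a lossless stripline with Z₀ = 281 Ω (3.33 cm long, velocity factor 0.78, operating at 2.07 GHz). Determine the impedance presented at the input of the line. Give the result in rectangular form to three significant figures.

λ = v/f = 0.78·c / 2.07 GHz = 0.113 m
βl = 2π·l/λ = 2π × 0.295 = 106°
tan(βl) = tan(106°) = -3.48
Z_in = Z_0·(Z_L + jZ_0·tanβl)/(Z_0 + jZ_L·tanβl)
     = 281·(337 − j977)/(281 − j1170)

Z_in ≈ 240 + j23.3 Ω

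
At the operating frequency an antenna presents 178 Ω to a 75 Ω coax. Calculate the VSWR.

VSWR ≈ 2.37

Γ = (178 − 75)/(178 + 75) = 0.407
VSWR = (1 + 0.407)/(1 − 0.407)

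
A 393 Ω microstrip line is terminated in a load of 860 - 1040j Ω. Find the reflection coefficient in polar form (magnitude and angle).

Γ ≈ 0.7 ∠ -26.1°

Γ = (Z_L − Z_0)/(Z_L + Z_0) = (467 − j1040)/(1253 − j1040)
|Γ| = 1140/1630 = 0.7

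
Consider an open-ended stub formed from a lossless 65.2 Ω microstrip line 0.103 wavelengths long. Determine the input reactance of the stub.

X_in ≈ -86.3 Ω (capacitive)

βl = 2π × 0.103 = 37.1°
tan(βl) = 0.756
For an open-ended stub, Z_in = −jZ_0·cot(βl) = −jZ_0/tan(βl)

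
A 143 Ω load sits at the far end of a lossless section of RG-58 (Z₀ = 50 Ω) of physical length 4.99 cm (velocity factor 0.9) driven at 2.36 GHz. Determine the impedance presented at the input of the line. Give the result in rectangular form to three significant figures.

Z_in ≈ 68.3 + j61.6 Ω

λ = v/f = 0.9·c / 2.36 GHz = 0.114 m
βl = 2π·l/λ = 2π × 0.436 = 157°
tan(βl) = tan(157°) = -0.424
Z_in = Z_0·(Z_L + jZ_0·tanβl)/(Z_0 + jZ_L·tanβl)
     = 50·(143 − j21.2)/(50 − j60.6)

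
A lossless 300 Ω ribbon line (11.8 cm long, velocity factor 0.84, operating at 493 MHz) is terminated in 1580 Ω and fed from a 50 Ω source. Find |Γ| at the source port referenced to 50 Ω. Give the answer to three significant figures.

|Γ| ≈ 0.316

λ = v/f = 0.84·c / 493 MHz = 0.511 m
βl = 2π·l/λ = 2π × 0.231 = 83.1°
tan(βl) = 8.27
Z_in = Z_0·(Z_L + jZ_0·tanβl)/(Z_0 + jZ_L·tanβl) = 57.8 − j34.9 Ω
Γ_s = (Z_in − Z_s)/(Z_in + Z_s) = (7.76 − j34.9)/(108 − j34.9), |Γ_s| = 0.316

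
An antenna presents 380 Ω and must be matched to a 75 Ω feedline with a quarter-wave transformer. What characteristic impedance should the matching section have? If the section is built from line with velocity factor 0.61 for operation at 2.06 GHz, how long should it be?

Z_qwt = √(Z_0·R_L) = √(75 × 380) = √28500
λ = 0.61·c/f = 0.0888 m, so l = λ/4 = 0.0222 m

Z_qwt ≈ 169 Ω; length ≈ 2.22 cm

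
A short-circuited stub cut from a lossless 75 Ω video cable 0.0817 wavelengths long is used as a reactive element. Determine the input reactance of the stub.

X_in ≈ 42.3 Ω (inductive)

βl = 2π × 0.0817 = 29.4°
tan(βl) = 0.564
For a short-circuited stub, Z_in = jZ_0·tan(βl)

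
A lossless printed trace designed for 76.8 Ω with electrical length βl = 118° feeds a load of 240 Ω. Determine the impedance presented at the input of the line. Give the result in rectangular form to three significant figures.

Z_in ≈ 30.6 + j35.6 Ω

tan(βl) = tan(118°) = -1.88
Z_in = Z_0·(Z_L + jZ_0·tanβl)/(Z_0 + jZ_L·tanβl)
     = 76.8·(240 − j144)/(76.8 − j451)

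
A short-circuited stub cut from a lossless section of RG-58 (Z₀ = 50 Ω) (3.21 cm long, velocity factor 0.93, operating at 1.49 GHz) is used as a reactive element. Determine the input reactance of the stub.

X_in ≈ 92.9 Ω (inductive)

λ = v/f = 0.93·c / 1.49 GHz = 0.187 m
βl = 2π·l/λ = 2π × 0.171 = 61.7°
tan(βl) = 1.86
For a short-circuited stub, Z_in = jZ_0·tan(βl)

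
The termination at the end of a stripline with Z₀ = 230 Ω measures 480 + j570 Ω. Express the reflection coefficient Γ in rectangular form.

Γ ≈ 0.606 + j0.316

Γ = (Z_L − Z_0)/(Z_L + Z_0) = (250 + j570)/(710 + j570)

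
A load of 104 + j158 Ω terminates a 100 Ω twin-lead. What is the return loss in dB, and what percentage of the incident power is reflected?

Γ = (4 + j158)/(204 + j158), |Γ| = 0.613
RL = −20·log₁₀(0.613) = 4.26 dB
P_refl/P_inc = |Γ|² = 0.375

RL ≈ 4.26 dB; 37.5% of incident power reflected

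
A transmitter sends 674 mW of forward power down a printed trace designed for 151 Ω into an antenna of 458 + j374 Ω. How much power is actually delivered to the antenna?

|Γ| = |(307 + j374)/(609 + j374)| = 0.677
|Γ|² = 0.458
P_refl = |Γ|²·P_inc = 309 mW, P_del = (1 − |Γ|²)·P_inc = 365 mW

P_delivered ≈ 365 mW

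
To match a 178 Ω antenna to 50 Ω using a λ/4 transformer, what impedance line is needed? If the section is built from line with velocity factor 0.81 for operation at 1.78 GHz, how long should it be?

Z_qwt = √(Z_0·R_L) = √(50 × 178) = √8900
λ = 0.81·c/f = 0.137 m, so l = λ/4 = 0.0341 m

Z_qwt ≈ 94.3 Ω; length ≈ 3.41 cm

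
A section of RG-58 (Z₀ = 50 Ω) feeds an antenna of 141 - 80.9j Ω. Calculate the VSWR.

Γ = (Z_L − Z_0)/(Z_L + Z_0) = (91 − j80.9)/(191 − j80.9)
|Γ| = 122/207 = 0.587
VSWR = (1 + |Γ|)/(1 − |Γ|) = 1.59/0.413

VSWR ≈ 3.84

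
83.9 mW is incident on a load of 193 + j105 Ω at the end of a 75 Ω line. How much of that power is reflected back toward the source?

|Γ| = |(118 + j105)/(268 + j105)| = 0.549
|Γ|² = 0.301
P_refl = |Γ|²·P_inc = 25.3 mW, P_del = (1 − |Γ|²)·P_inc = 58.6 mW

P_reflected ≈ 25.3 mW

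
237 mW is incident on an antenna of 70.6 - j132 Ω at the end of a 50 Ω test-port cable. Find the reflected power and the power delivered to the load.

P_reflected ≈ 132 mW; P_delivered ≈ 105 mW

|Γ| = |(20.6 − j132)/(120.6 − j132)| = 0.747
|Γ|² = 0.558
P_refl = |Γ|²·P_inc = 132 mW, P_del = (1 − |Γ|²)·P_inc = 105 mW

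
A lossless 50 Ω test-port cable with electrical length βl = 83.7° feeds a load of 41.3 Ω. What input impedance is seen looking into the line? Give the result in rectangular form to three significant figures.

Z_in ≈ 60.2 + j2.53 Ω

tan(βl) = tan(83.7°) = 9.06
Z_in = Z_0·(Z_L + jZ_0·tanβl)/(Z_0 + jZ_L·tanβl)
     = 50·(41.3 + j453)/(50 + j374)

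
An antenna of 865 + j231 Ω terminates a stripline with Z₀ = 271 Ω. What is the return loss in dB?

Γ = (594 + j231)/(1136 + j231), |Γ| = 0.55
RL = −20·log₁₀|Γ| = −20·log₁₀(0.55)

RL ≈ 5.2 dB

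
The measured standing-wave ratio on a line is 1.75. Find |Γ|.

|Γ| ≈ 0.273

|Γ| = (S − 1)/(S + 1) = (1.75 − 1)/(1.75 + 1) = 0.75/2.75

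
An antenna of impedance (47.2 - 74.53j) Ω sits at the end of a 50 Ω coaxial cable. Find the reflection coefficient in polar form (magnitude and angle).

Γ ≈ 0.609 ∠ -54.7°

Γ = (Z_L − Z_0)/(Z_L + Z_0) = (-2.8 − j74.53)/(97.2 − j74.53)
|Γ| = 74.6/122 = 0.609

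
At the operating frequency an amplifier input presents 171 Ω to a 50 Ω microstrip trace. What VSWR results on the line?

VSWR ≈ 3.42

Γ = (171 − 50)/(171 + 50) = 0.548
VSWR = (1 + 0.548)/(1 − 0.548)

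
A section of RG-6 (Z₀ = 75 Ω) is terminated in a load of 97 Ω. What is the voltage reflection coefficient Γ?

Γ = 0.128

Γ = (Z_L − Z_0)/(Z_L + Z_0) = (97 − 75)/(97 + 75) = 22/172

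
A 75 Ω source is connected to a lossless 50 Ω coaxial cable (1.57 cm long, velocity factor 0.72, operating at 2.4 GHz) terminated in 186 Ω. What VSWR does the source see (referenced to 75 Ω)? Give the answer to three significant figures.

λ = v/f = 0.72·c / 2.4 GHz = 0.09 m
βl = 2π·l/λ = 2π × 0.174 = 62.8°
tan(βl) = 1.95
Z_in = Z_0·(Z_L + jZ_0·tanβl)/(Z_0 + jZ_L·tanβl) = 16.7 − j23.4 Ω
Γ_s = (Z_in − Z_s)/(Z_in + Z_s) = (-58.3 − j23.4)/(91.7 − j23.4), |Γ_s| = 0.664
VSWR = (1 + |Γ_s|)/(1 − |Γ_s|)

VSWR ≈ 4.96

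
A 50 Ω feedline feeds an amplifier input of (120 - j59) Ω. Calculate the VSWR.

Γ = (Z_L − Z_0)/(Z_L + Z_0) = (70 − j59)/(170 − j59)
|Γ| = 91.5/180 = 0.509
VSWR = (1 + |Γ|)/(1 − |Γ|) = 1.51/0.491

VSWR ≈ 3.07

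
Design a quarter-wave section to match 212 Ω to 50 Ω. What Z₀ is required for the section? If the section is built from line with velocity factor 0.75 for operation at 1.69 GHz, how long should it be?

Z_qwt = √(Z_0·R_L) = √(50 × 212) = √10600
λ = 0.75·c/f = 0.133 m, so l = λ/4 = 0.0333 m

Z_qwt ≈ 103 Ω; length ≈ 3.33 cm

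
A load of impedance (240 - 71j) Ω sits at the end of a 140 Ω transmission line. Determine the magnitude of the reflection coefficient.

|Γ| ≈ 0.317

Γ = (Z_L − Z_0)/(Z_L + Z_0) = (100 − j71)/(380 − j71)
|Γ| = 123/387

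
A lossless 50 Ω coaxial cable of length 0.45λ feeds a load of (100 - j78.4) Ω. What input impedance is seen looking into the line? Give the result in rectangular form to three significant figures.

Z_in ≈ 167 + j28 Ω

βl = 2π × 0.45 = 162°
tan(βl) = tan(162°) = -0.325
Z_in = Z_0·(Z_L + jZ_0·tanβl)/(Z_0 + jZ_L·tanβl)
     = 50·(100 − j94.6)/(24.5 − j32.5)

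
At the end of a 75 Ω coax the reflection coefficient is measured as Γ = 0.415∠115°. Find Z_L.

Z_L = Z_0·(1 + Γ)/(1 − Γ) = 75·(0.825 + j0.376)/(1.18 − j0.376)

Z_L ≈ 40.8 + j37 Ω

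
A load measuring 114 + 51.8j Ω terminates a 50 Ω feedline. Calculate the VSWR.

Γ = (Z_L − Z_0)/(Z_L + Z_0) = (64 + j51.8)/(164 + j51.8)
|Γ| = 82.3/172 = 0.479
VSWR = (1 + |Γ|)/(1 − |Γ|) = 1.48/0.521

VSWR ≈ 2.84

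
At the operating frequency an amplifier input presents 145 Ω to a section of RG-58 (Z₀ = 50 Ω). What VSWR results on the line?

VSWR ≈ 2.9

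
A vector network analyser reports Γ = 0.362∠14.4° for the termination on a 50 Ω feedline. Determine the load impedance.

Z_L = Z_0·(1 + Γ)/(1 − Γ) = 50·(1.35 + j0.09)/(0.649 − j0.09)

Z_L ≈ 101 + j20.9 Ω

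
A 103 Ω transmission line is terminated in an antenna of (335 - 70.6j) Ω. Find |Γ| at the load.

|Γ| ≈ 0.547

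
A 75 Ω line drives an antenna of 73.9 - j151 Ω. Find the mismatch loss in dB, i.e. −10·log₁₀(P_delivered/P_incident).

mismatch loss ≈ 3.07 dB

Γ = (-1.1 − j151)/(148.9 − j151), |Γ| = 0.712
|Γ|² = 0.507, so P_del/P_inc = 1 − |Γ|² = 0.493
ML = −10·log₁₀(1 − |Γ|²)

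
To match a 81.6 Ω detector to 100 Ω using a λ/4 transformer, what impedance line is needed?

Z_qwt ≈ 90.3 Ω

Z_qwt = √(Z_0·R_L) = √(100 × 81.6) = √8160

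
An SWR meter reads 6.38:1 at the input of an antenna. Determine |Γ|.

|Γ| ≈ 0.729

|Γ| = (S − 1)/(S + 1) = (6.38 − 1)/(6.38 + 1) = 5.38/7.38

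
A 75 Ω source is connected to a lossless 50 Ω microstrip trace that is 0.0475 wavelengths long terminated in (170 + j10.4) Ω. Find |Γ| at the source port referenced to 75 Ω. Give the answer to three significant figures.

βl = 2π × 0.0475 = 17.1°
tan(βl) = 0.308
Z_in = Z_0·(Z_L + jZ_0·tanβl)/(Z_0 + jZ_L·tanβl) = 94.5 − j78 Ω
Γ_s = (Z_in − Z_s)/(Z_in + Z_s) = (19.5 − j78)/(169 − j78), |Γ_s| = 0.431

|Γ| ≈ 0.431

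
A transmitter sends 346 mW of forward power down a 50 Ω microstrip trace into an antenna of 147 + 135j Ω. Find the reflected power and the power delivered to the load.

|Γ| = |(97 + j135)/(197 + j135)| = 0.696
|Γ|² = 0.485
P_refl = |Γ|²·P_inc = 168 mW, P_del = (1 − |Γ|²)·P_inc = 178 mW

P_reflected ≈ 168 mW; P_delivered ≈ 178 mW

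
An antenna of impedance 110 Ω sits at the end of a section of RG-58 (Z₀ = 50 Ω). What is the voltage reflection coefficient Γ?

Γ = (Z_L − Z_0)/(Z_L + Z_0) = (110 − 50)/(110 + 50) = 60/160

Γ = 0.375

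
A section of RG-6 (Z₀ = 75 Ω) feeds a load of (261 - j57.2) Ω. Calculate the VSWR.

Γ = (Z_L − Z_0)/(Z_L + Z_0) = (186 − j57.2)/(336 − j57.2)
|Γ| = 195/341 = 0.571
VSWR = (1 + |Γ|)/(1 − |Γ|) = 1.57/0.429

VSWR ≈ 3.66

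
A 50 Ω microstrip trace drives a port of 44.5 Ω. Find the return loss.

Γ = (44.5 − 50)/(44.5 + 50) = -0.0582
RL = −20·log₁₀|Γ| = −20·log₁₀(0.0582)

RL ≈ 24.7 dB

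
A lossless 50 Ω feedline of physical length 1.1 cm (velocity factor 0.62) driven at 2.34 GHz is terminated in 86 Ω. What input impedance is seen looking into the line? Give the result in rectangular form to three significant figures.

Z_in ≈ 40.1 − j22.5 Ω

λ = v/f = 0.62·c / 2.34 GHz = 0.0795 m
βl = 2π·l/λ = 2π × 0.138 = 49.8°
tan(βl) = tan(49.8°) = 1.18
Z_in = Z_0·(Z_L + jZ_0·tanβl)/(Z_0 + jZ_L·tanβl)
     = 50·(86 + j59.2)/(50 + j102)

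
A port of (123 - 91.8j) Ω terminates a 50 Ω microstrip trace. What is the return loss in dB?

Γ = (73 − j91.8)/(173 − j91.8), |Γ| = 0.599
RL = −20·log₁₀|Γ| = −20·log₁₀(0.599)

RL ≈ 4.45 dB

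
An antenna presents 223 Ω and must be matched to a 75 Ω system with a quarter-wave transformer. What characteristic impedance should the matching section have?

Z_qwt ≈ 129 Ω

Z_qwt = √(Z_0·R_L) = √(75 × 223) = √16720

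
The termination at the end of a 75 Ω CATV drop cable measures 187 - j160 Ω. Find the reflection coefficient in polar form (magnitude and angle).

Γ = (Z_L − Z_0)/(Z_L + Z_0) = (112 − j160)/(262 − j160)
|Γ| = 195/307 = 0.636

Γ ≈ 0.636 ∠ -23.6°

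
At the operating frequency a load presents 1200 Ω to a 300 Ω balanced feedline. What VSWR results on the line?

Γ = (1200 − 300)/(1200 + 300) = 0.6
VSWR = (1 + 0.6)/(1 − 0.6)

VSWR ≈ 4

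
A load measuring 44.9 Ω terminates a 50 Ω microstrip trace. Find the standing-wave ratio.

Γ = (44.9 − 50)/(44.9 + 50) = -0.0537
VSWR = (1 + 0.0537)/(1 − 0.0537)

VSWR ≈ 1.11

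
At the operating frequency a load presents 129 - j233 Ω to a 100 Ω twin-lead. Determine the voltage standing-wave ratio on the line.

VSWR ≈ 6.11

Γ = (Z_L − Z_0)/(Z_L + Z_0) = (29 − j233)/(229 − j233)
|Γ| = 235/327 = 0.719
VSWR = (1 + |Γ|)/(1 − |Γ|) = 1.72/0.281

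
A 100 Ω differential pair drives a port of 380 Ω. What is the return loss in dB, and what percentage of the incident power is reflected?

RL ≈ 4.68 dB; 34% of incident power reflected

Γ = (380 − 100)/(380 + 100) = 0.583
RL = −20·log₁₀(0.583) = 4.68 dB
P_refl/P_inc = |Γ|² = 0.34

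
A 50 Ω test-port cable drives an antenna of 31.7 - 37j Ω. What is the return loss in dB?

Γ = (-18.3 − j37)/(81.7 − j37), |Γ| = 0.46
RL = −20·log₁₀|Γ| = −20·log₁₀(0.46)

RL ≈ 6.74 dB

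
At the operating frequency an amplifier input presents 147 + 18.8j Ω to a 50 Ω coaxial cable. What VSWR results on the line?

VSWR ≈ 2.99

Γ = (Z_L − Z_0)/(Z_L + Z_0) = (97 + j18.8)/(197 + j18.8)
|Γ| = 98.8/198 = 0.499
VSWR = (1 + |Γ|)/(1 − |Γ|) = 1.5/0.501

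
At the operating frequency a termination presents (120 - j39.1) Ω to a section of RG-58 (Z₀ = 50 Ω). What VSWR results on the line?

Γ = (Z_L − Z_0)/(Z_L + Z_0) = (70 − j39.1)/(170 − j39.1)
|Γ| = 80.2/174 = 0.46
VSWR = (1 + |Γ|)/(1 − |Γ|) = 1.46/0.54

VSWR ≈ 2.7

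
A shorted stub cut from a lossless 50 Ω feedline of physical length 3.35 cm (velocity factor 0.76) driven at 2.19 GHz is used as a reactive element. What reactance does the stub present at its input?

X_in ≈ -103 Ω (capacitive)

λ = v/f = 0.76·c / 2.19 GHz = 0.104 m
βl = 2π·l/λ = 2π × 0.322 = 116°
tan(βl) = -2.06
For a shorted stub, Z_in = jZ_0·tan(βl)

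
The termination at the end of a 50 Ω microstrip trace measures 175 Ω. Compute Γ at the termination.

Γ = (Z_L − Z_0)/(Z_L + Z_0) = (175 − 50)/(175 + 50) = 125/225

Γ = 0.556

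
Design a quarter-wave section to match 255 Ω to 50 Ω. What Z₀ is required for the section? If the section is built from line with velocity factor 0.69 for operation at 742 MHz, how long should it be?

Z_qwt ≈ 113 Ω; length ≈ 6.97 cm

Z_qwt = √(Z_0·R_L) = √(50 × 255) = √12750
λ = 0.69·c/f = 0.279 m, so l = λ/4 = 0.0697 m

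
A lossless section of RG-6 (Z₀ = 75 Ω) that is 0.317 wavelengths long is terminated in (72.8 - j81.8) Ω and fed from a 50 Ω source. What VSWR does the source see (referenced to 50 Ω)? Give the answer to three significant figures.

βl = 2π × 0.317 = 114°
tan(βl) = -2.23
Z_in = Z_0·(Z_L + jZ_0·tanβl)/(Z_0 + jZ_L·tanβl) = 64.5 + j76.3 Ω
Γ_s = (Z_in − Z_s)/(Z_in + Z_s) = (14.5 + j76.3)/(114 + j76.3), |Γ_s| = 0.564
VSWR = (1 + |Γ_s|)/(1 − |Γ_s|)

VSWR ≈ 3.59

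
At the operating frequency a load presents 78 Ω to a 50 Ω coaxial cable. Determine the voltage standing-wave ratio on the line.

VSWR ≈ 1.56

Γ = (78 − 50)/(78 + 50) = 0.219
VSWR = (1 + 0.219)/(1 − 0.219)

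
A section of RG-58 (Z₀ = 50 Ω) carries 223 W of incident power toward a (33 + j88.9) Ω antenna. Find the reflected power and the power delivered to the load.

P_reflected ≈ 124 W; P_delivered ≈ 99.5 W

|Γ| = |(-17 + j88.9)/(83 + j88.9)| = 0.744
|Γ|² = 0.554
P_refl = |Γ|²·P_inc = 124 W, P_del = (1 − |Γ|²)·P_inc = 99.5 W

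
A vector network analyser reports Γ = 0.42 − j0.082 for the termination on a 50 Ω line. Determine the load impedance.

Z_L ≈ 119 − j23.9 Ω

Z_L = Z_0·(1 + Γ)/(1 − Γ) = 50·(1.42 − j0.082)/(0.58 + j0.082)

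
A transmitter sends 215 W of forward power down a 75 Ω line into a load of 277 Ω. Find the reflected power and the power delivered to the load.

Γ = (277 − 75)/(277 + 75) = 0.574
|Γ|² = 0.329
P_refl = |Γ|²·P_inc = 70.8 W, P_del = (1 − |Γ|²)·P_inc = 144 W

P_reflected ≈ 70.8 W; P_delivered ≈ 144 W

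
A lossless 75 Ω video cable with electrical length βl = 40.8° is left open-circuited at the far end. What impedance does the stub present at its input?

tan(βl) = 0.863
For an open-circuited stub, Z_in = −jZ_0·cot(βl) = −jZ_0/tan(βl)

Z_in ≈ −j86.9 Ω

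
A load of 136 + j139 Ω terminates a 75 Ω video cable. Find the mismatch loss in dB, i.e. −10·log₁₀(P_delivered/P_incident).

Γ = (61 + j139)/(211 + j139), |Γ| = 0.601
|Γ|² = 0.361, so P_del/P_inc = 1 − |Γ|² = 0.639
ML = −10·log₁₀(1 − |Γ|²)

mismatch loss ≈ 1.94 dB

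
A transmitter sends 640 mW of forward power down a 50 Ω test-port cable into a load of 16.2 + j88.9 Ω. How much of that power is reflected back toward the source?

|Γ| = |(-33.8 + j88.9)/(66.2 + j88.9)| = 0.858
|Γ|² = 0.736
P_refl = |Γ|²·P_inc = 471 mW, P_del = (1 − |Γ|²)·P_inc = 169 mW

P_reflected ≈ 471 mW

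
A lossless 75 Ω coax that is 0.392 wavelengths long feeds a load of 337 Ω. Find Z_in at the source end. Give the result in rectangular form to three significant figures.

βl = 2π × 0.392 = 141°
tan(βl) = tan(141°) = -0.806
Z_in = Z_0·(Z_L + jZ_0·tanβl)/(Z_0 + jZ_L·tanβl)
     = 75·(337 − j60.5)/(75 − j272)

Z_in ≈ 39.4 + j82.1 Ω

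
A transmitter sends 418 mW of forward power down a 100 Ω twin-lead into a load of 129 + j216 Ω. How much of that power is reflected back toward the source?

|Γ| = |(29 + j216)/(229 + j216)| = 0.692
|Γ|² = 0.479
P_refl = |Γ|²·P_inc = 200 mW, P_del = (1 − |Γ|²)·P_inc = 218 mW

P_reflected ≈ 200 mW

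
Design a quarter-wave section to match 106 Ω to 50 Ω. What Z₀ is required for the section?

Z_qwt = √(Z_0·R_L) = √(50 × 106) = √5300

Z_qwt ≈ 72.8 Ω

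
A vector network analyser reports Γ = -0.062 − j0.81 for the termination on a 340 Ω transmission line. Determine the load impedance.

Z_L = Z_0·(1 + Γ)/(1 − Γ) = 340·(0.938 − j0.81)/(1.06 + j0.81)

Z_L ≈ 64.8 − j309 Ω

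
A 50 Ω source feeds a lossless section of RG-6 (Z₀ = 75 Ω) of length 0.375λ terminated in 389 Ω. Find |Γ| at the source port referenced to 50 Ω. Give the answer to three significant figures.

|Γ| ≈ 0.699

βl = 2π × 0.375 = 135°
tan(βl) = -1
Z_in = Z_0·(Z_L + jZ_0·tanβl)/(Z_0 + jZ_L·tanβl) = 27.9 + j69.6 Ω
Γ_s = (Z_in − Z_s)/(Z_in + Z_s) = (-22.1 + j69.6)/(77.9 + j69.6), |Γ_s| = 0.699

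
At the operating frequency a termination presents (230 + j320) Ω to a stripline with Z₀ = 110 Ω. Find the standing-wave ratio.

Γ = (Z_L − Z_0)/(Z_L + Z_0) = (120 + j320)/(340 + j320)
|Γ| = 342/467 = 0.732
VSWR = (1 + |Γ|)/(1 − |Γ|) = 1.73/0.268

VSWR ≈ 6.46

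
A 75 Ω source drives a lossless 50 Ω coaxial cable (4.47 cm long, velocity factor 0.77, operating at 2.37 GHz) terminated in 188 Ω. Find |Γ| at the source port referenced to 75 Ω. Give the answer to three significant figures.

|Γ| ≈ 0.464

λ = v/f = 0.77·c / 2.37 GHz = 0.0975 m
βl = 2π·l/λ = 2π × 0.459 = 165°
tan(βl) = -0.266
Z_in = Z_0·(Z_L + jZ_0·tanβl)/(Z_0 + jZ_L·tanβl) = 101 + j87.4 Ω
Γ_s = (Z_in − Z_s)/(Z_in + Z_s) = (25.6 + j87.4)/(176 + j87.4), |Γ_s| = 0.464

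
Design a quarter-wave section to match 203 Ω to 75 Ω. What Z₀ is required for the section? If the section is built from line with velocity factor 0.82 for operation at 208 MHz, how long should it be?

Z_qwt = √(Z_0·R_L) = √(75 × 203) = √15220
λ = 0.82·c/f = 1.18 m, so l = λ/4 = 0.296 m

Z_qwt ≈ 123 Ω; length ≈ 29.6 cm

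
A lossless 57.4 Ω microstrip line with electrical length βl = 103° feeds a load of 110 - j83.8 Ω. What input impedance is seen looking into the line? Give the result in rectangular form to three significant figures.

Z_in ≈ 22.4 + j27.6 Ω

tan(βl) = tan(103°) = -4.33
Z_in = Z_0·(Z_L + jZ_0·tanβl)/(Z_0 + jZ_L·tanβl)
     = 57.4·(110 − j332)/(-306 − j476)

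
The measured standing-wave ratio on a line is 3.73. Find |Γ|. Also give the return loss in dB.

|Γ| = (S − 1)/(S + 1) = (3.73 − 1)/(3.73 + 1) = 2.73/4.73
RL = −20·log₁₀|Γ| = −20·log₁₀(0.577)

|Γ| ≈ 0.577; return loss ≈ 4.77 dB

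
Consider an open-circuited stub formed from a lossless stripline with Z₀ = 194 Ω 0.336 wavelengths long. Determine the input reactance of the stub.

X_in ≈ 116 Ω (inductive)

βl = 2π × 0.336 = 121°
tan(βl) = -1.67
For an open-circuited stub, Z_in = −jZ_0·cot(βl) = −jZ_0/tan(βl)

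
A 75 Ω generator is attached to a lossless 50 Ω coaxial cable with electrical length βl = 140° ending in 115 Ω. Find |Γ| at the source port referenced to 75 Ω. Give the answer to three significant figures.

|Γ| ≈ 0.414

tan(βl) = -0.839
Z_in = Z_0·(Z_L + jZ_0·tanβl)/(Z_0 + jZ_L·tanβl) = 41.5 + j38.1 Ω
Γ_s = (Z_in − Z_s)/(Z_in + Z_s) = (-33.5 + j38.1)/(116 + j38.1), |Γ_s| = 0.414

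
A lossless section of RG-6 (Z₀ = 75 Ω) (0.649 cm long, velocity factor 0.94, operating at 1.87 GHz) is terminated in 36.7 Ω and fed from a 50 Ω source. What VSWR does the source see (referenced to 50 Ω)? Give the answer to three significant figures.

λ = v/f = 0.94·c / 1.87 GHz = 0.151 m
βl = 2π·l/λ = 2π × 0.043 = 15.5°
tan(βl) = 0.277
Z_in = Z_0·(Z_L + jZ_0·tanβl)/(Z_0 + jZ_L·tanβl) = 38.8 + j15.5 Ω
Γ_s = (Z_in − Z_s)/(Z_in + Z_s) = (-11.2 + j15.5)/(88.8 + j15.5), |Γ_s| = 0.212
VSWR = (1 + |Γ_s|)/(1 − |Γ_s|)

VSWR ≈ 1.54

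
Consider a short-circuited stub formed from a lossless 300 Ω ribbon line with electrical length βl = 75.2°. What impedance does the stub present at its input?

tan(βl) = 3.78
For a short-circuited stub, Z_in = jZ_0·tan(βl)

Z_in ≈ +j1140 Ω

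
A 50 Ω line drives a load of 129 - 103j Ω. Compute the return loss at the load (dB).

RL ≈ 4.03 dB

Γ = (79 − j103)/(179 − j103), |Γ| = 0.629
RL = −20·log₁₀|Γ| = −20·log₁₀(0.629)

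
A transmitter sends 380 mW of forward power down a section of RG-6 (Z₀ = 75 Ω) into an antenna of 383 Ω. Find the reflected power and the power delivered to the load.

P_reflected ≈ 172 mW; P_delivered ≈ 208 mW

Γ = (383 − 75)/(383 + 75) = 0.672
|Γ|² = 0.452
P_refl = |Γ|²·P_inc = 172 mW, P_del = (1 − |Γ|²)·P_inc = 208 mW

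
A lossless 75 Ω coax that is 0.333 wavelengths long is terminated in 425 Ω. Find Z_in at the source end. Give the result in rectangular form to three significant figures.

Z_in ≈ 17.4 + j41.3 Ω

βl = 2π × 0.333 = 120°
tan(βl) = tan(120°) = -1.74
Z_in = Z_0·(Z_L + jZ_0·tanβl)/(Z_0 + jZ_L·tanβl)
     = 75·(425 − j131)/(75 − j740)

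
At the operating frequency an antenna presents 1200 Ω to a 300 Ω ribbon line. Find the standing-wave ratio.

VSWR ≈ 4

Γ = (1200 − 300)/(1200 + 300) = 0.6
VSWR = (1 + 0.6)/(1 − 0.6)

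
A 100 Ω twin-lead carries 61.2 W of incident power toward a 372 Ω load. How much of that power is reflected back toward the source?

Γ = (372 − 100)/(372 + 100) = 0.576
|Γ|² = 0.332
P_refl = |Γ|²·P_inc = 20.3 W, P_del = (1 − |Γ|²)·P_inc = 40.9 W

P_reflected ≈ 20.3 W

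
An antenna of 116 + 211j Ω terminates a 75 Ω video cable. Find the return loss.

Γ = (41 + j211)/(191 + j211), |Γ| = 0.755
RL = −20·log₁₀|Γ| = −20·log₁₀(0.755)

RL ≈ 2.44 dB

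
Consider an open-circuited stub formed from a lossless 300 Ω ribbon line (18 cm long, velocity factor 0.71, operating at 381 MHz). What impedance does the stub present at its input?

λ = v/f = 0.71·c / 381 MHz = 0.559 m
βl = 2π·l/λ = 2π × 0.322 = 116°
tan(βl) = -2.06
For an open-circuited stub, Z_in = −jZ_0·cot(βl) = −jZ_0/tan(βl)

Z_in ≈ +j146 Ω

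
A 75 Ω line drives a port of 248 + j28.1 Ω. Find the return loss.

Γ = (173 + j28.1)/(323 + j28.1), |Γ| = 0.541
RL = −20·log₁₀|Γ| = −20·log₁₀(0.541)

RL ≈ 5.34 dB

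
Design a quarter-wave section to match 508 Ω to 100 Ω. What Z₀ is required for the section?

Z_qwt ≈ 225 Ω

Z_qwt = √(Z_0·R_L) = √(100 × 508) = √50800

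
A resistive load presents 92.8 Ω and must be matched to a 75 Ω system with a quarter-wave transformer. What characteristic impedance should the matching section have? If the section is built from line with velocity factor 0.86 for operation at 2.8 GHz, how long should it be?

Z_qwt ≈ 83.4 Ω; length ≈ 2.3 cm

Z_qwt = √(Z_0·R_L) = √(75 × 92.8) = √6960
λ = 0.86·c/f = 0.0921 m, so l = λ/4 = 0.023 m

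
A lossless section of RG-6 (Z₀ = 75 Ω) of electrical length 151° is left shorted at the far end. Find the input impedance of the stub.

Z_in ≈ −j41.6 Ω

tan(βl) = -0.554
For a shorted stub, Z_in = jZ_0·tan(βl)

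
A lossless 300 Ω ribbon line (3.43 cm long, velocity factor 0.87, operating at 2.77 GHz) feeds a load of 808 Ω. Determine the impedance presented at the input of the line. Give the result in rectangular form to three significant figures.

λ = v/f = 0.87·c / 2.77 GHz = 0.0942 m
βl = 2π·l/λ = 2π × 0.364 = 131°
tan(βl) = tan(131°) = -1.15
Z_in = Z_0·(Z_L + jZ_0·tanβl)/(Z_0 + jZ_L·tanβl)
     = 300·(808 − j345)/(300 − j928)

Z_in ≈ 177 + j204 Ω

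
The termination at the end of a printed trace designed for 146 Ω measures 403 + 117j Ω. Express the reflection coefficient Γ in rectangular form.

Γ ≈ 0.491 + j0.108

Γ = (Z_L − Z_0)/(Z_L + Z_0) = (257 + j117)/(549 + j117)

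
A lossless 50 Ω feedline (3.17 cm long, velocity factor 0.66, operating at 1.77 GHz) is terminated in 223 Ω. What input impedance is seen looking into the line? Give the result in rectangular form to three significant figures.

λ = v/f = 0.66·c / 1.77 GHz = 0.112 m
βl = 2π·l/λ = 2π × 0.283 = 102°
tan(βl) = tan(102°) = -4.7
Z_in = Z_0·(Z_L + jZ_0·tanβl)/(Z_0 + jZ_L·tanβl)
     = 50·(223 − j235)/(50 − j1050)

Z_in ≈ 11.7 + j10.1 Ω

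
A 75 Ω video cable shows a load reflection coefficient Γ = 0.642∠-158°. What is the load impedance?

Z_L ≈ 16.9 − j13.9 Ω

Z_L = Z_0·(1 + Γ)/(1 − Γ) = 75·(0.405 − j0.24)/(1.6 + j0.24)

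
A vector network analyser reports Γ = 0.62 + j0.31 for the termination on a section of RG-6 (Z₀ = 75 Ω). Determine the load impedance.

Z_L ≈ 162 + j193 Ω

Z_L = Z_0·(1 + Γ)/(1 − Γ) = 75·(1.62 + j0.31)/(0.38 − j0.31)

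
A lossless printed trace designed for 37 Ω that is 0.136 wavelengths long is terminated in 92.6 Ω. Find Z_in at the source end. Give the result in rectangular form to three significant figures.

βl = 2π × 0.136 = 49°
tan(βl) = tan(49°) = 1.15
Z_in = Z_0·(Z_L + jZ_0·tanβl)/(Z_0 + jZ_L·tanβl)
     = 37·(92.6 + j42.5)/(37 + j106)

Z_in ≈ 23.2 − j24.1 Ω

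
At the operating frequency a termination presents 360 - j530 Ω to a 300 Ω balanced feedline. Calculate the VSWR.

Γ = (Z_L − Z_0)/(Z_L + Z_0) = (60 − j530)/(660 − j530)
|Γ| = 533/846 = 0.63
VSWR = (1 + |Γ|)/(1 − |Γ|) = 1.63/0.37

VSWR ≈ 4.41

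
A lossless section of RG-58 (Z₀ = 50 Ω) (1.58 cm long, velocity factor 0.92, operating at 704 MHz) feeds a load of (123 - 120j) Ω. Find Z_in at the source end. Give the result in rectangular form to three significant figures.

Z_in ≈ 43.3 − j83 Ω

λ = v/f = 0.92·c / 704 MHz = 0.392 m
βl = 2π·l/λ = 2π × 0.0403 = 14.5°
tan(βl) = tan(14.5°) = 0.259
Z_in = Z_0·(Z_L + jZ_0·tanβl)/(Z_0 + jZ_L·tanβl)
     = 50·(123 − j107)/(81.1 + j31.8)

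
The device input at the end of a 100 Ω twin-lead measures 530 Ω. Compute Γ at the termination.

Γ = (Z_L − Z_0)/(Z_L + Z_0) = (530 − 100)/(530 + 100) = 430/630

Γ = 0.683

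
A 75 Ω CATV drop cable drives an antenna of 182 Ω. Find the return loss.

RL ≈ 7.61 dB

Γ = (182 − 75)/(182 + 75) = 0.416
RL = −20·log₁₀|Γ| = −20·log₁₀(0.416)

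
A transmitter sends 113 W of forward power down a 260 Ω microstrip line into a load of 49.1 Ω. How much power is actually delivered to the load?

Γ = (49.1 − 260)/(49.1 + 260) = -0.682
|Γ|² = 0.466
P_refl = |Γ|²·P_inc = 52.6 W, P_del = (1 − |Γ|²)·P_inc = 60.4 W

P_delivered ≈ 60.4 W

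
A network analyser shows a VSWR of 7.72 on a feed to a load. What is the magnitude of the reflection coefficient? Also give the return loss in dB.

|Γ| = (S − 1)/(S + 1) = (7.72 − 1)/(7.72 + 1) = 6.72/8.72
RL = −20·log₁₀|Γ| = −20·log₁₀(0.771)

|Γ| ≈ 0.771; return loss ≈ 2.26 dB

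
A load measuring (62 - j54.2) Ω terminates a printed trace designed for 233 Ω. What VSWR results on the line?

VSWR ≈ 3.98

Γ = (Z_L − Z_0)/(Z_L + Z_0) = (-171 − j54.2)/(295 − j54.2)
|Γ| = 179/300 = 0.598
VSWR = (1 + |Γ|)/(1 − |Γ|) = 1.6/0.402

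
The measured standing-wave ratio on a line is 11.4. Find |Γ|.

|Γ| = (S − 1)/(S + 1) = (11.4 − 1)/(11.4 + 1) = 10.4/12.4

|Γ| ≈ 0.839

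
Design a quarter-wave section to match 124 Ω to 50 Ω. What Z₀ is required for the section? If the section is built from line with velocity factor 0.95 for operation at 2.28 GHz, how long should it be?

Z_qwt = √(Z_0·R_L) = √(50 × 124) = √6200
λ = 0.95·c/f = 0.125 m, so l = λ/4 = 0.0312 m

Z_qwt ≈ 78.7 Ω; length ≈ 3.12 cm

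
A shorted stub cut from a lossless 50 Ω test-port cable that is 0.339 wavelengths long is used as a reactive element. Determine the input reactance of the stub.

X_in ≈ -79.9 Ω (capacitive)

βl = 2π × 0.339 = 122°
tan(βl) = -1.6
For a shorted stub, Z_in = jZ_0·tan(βl)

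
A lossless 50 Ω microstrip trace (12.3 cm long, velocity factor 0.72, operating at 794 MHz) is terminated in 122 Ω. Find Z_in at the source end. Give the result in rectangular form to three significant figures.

λ = v/f = 0.72·c / 794 MHz = 0.272 m
βl = 2π·l/λ = 2π × 0.452 = 163°
tan(βl) = tan(163°) = -0.31
Z_in = Z_0·(Z_L + jZ_0·tanβl)/(Z_0 + jZ_L·tanβl)
     = 50·(122 − j15.5)/(50 − j37.8)

Z_in ≈ 85 + j48.8 Ω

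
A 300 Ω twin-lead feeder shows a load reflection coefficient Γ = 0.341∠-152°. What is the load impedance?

Z_L ≈ 154 − j55.9 Ω

Z_L = Z_0·(1 + Γ)/(1 − Γ) = 300·(0.699 − j0.16)/(1.3 + j0.16)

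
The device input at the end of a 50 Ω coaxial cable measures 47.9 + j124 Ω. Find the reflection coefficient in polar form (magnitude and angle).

Γ ≈ 0.785 ∠ 39.3°

Γ = (Z_L − Z_0)/(Z_L + Z_0) = (-2.1 + j124)/(97.9 + j124)
|Γ| = 124/158 = 0.785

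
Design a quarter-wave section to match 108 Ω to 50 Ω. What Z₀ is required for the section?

Z_qwt = √(Z_0·R_L) = √(50 × 108) = √5400

Z_qwt ≈ 73.5 Ω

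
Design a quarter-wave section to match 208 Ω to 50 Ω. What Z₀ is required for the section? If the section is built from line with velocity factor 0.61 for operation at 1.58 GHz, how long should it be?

Z_qwt ≈ 102 Ω; length ≈ 2.9 cm

Z_qwt = √(Z_0·R_L) = √(50 × 208) = √10400
λ = 0.61·c/f = 0.116 m, so l = λ/4 = 0.029 m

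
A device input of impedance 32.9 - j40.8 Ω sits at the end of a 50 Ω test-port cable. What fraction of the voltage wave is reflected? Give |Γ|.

|Γ| ≈ 0.479

Γ = (Z_L − Z_0)/(Z_L + Z_0) = (-17.1 − j40.8)/(82.9 − j40.8)
|Γ| = 44.2/92.4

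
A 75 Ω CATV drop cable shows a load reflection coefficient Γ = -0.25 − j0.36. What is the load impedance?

Z_L = Z_0·(1 + Γ)/(1 − Γ) = 75·(0.75 − j0.36)/(1.25 + j0.36)

Z_L ≈ 35.8 − j31.9 Ω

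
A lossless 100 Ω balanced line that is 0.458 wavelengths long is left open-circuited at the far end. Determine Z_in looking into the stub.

Z_in ≈ +j370 Ω

βl = 2π × 0.458 = 165°
tan(βl) = -0.27
For an open-circuited stub, Z_in = −jZ_0·cot(βl) = −jZ_0/tan(βl)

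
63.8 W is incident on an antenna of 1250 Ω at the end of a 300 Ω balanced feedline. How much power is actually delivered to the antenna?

P_delivered ≈ 39.8 W

Γ = (1250 − 300)/(1250 + 300) = 0.613
|Γ|² = 0.376
P_refl = |Γ|²·P_inc = 24 W, P_del = (1 − |Γ|²)·P_inc = 39.8 W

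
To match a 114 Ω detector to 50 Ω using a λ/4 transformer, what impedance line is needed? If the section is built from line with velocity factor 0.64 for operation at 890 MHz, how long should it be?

Z_qwt ≈ 75.5 Ω; length ≈ 5.39 cm

Z_qwt = √(Z_0·R_L) = √(50 × 114) = √5700
λ = 0.64·c/f = 0.216 m, so l = λ/4 = 0.0539 m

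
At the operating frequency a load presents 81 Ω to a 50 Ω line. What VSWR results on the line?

For a purely resistive load, VSWR = R_L/Z_0 or Z_0/R_L (whichever > 1) = 81/50

VSWR ≈ 1.62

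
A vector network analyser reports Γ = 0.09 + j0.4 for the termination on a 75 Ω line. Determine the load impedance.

Z_L = Z_0·(1 + Γ)/(1 − Γ) = 75·(1.09 + j0.4)/(0.91 − j0.4)

Z_L ≈ 63.1 + j60.7 Ω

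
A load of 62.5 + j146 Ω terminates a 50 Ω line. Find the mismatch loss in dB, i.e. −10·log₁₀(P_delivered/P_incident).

Γ = (12.5 + j146)/(112.5 + j146), |Γ| = 0.795
|Γ|² = 0.632, so P_del/P_inc = 1 − |Γ|² = 0.368
ML = −10·log₁₀(1 − |Γ|²)

mismatch loss ≈ 4.34 dB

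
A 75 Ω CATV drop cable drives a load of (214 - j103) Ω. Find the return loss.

RL ≈ 4.98 dB

Γ = (139 − j103)/(289 − j103), |Γ| = 0.564
RL = −20·log₁₀|Γ| = −20·log₁₀(0.564)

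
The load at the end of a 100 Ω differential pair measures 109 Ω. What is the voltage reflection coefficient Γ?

Γ = 0.0431

Γ = (Z_L − Z_0)/(Z_L + Z_0) = (109 − 100)/(109 + 100) = 9/209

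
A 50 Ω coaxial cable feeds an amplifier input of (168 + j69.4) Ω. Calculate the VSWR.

VSWR ≈ 3.98

Γ = (Z_L − Z_0)/(Z_L + Z_0) = (118 + j69.4)/(218 + j69.4)
|Γ| = 137/229 = 0.598
VSWR = (1 + |Γ|)/(1 − |Γ|) = 1.6/0.402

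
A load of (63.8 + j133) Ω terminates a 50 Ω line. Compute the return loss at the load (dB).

RL ≈ 2.34 dB

Γ = (13.8 + j133)/(113.8 + j133), |Γ| = 0.764
RL = −20·log₁₀|Γ| = −20·log₁₀(0.764)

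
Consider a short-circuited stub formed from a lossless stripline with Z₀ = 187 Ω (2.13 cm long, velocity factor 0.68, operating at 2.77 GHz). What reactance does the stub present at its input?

λ = v/f = 0.68·c / 2.77 GHz = 0.0736 m
βl = 2π·l/λ = 2π × 0.289 = 104°
tan(βl) = -3.98
For a short-circuited stub, Z_in = jZ_0·tan(βl)

X_in ≈ -743 Ω (capacitive)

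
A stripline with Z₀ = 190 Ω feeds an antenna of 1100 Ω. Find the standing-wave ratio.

Γ = (1100 − 190)/(1100 + 190) = 0.705
VSWR = (1 + 0.705)/(1 − 0.705)

VSWR ≈ 5.79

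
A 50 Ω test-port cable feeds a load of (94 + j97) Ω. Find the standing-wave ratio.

VSWR ≈ 4.17

Γ = (Z_L − Z_0)/(Z_L + Z_0) = (44 + j97)/(144 + j97)
|Γ| = 107/174 = 0.613
VSWR = (1 + |Γ|)/(1 − |Γ|) = 1.61/0.387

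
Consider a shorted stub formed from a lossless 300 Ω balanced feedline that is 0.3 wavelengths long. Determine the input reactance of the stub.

X_in ≈ -923 Ω (capacitive)

βl = 2π × 0.3 = 108°
tan(βl) = -3.08
For a shorted stub, Z_in = jZ_0·tan(βl)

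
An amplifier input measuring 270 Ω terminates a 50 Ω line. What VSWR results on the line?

Γ = (270 − 50)/(270 + 50) = 0.688
VSWR = (1 + 0.688)/(1 − 0.688)

VSWR ≈ 5.4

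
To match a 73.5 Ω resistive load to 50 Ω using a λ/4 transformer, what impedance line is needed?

Z_qwt ≈ 60.6 Ω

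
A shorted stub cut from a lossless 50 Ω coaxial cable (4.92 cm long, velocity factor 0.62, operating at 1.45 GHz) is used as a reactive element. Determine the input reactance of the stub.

λ = v/f = 0.62·c / 1.45 GHz = 0.128 m
βl = 2π·l/λ = 2π × 0.384 = 138°
tan(βl) = -0.898
For a shorted stub, Z_in = jZ_0·tan(βl)

X_in ≈ -44.9 Ω (capacitive)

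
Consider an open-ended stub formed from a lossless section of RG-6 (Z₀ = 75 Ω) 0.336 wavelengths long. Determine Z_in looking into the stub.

βl = 2π × 0.336 = 121°
tan(βl) = -1.67
For an open-ended stub, Z_in = −jZ_0·cot(βl) = −jZ_0/tan(βl)

Z_in ≈ +j45 Ω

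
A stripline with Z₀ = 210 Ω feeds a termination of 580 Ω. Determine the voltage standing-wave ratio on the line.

VSWR ≈ 2.76

Γ = (580 − 210)/(580 + 210) = 0.468
VSWR = (1 + 0.468)/(1 − 0.468)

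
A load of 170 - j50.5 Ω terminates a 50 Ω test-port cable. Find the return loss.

RL ≈ 4.78 dB

Γ = (120 − j50.5)/(220 − j50.5), |Γ| = 0.577
RL = −20·log₁₀|Γ| = −20·log₁₀(0.577)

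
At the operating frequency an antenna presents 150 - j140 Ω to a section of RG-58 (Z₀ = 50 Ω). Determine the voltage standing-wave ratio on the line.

VSWR ≈ 5.77

Γ = (Z_L − Z_0)/(Z_L + Z_0) = (100 − j140)/(200 − j140)
|Γ| = 172/244 = 0.705
VSWR = (1 + |Γ|)/(1 − |Γ|) = 1.7/0.295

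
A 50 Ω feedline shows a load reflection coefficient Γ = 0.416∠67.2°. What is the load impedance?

Z_L ≈ 48.6 + j45.1 Ω

Z_L = Z_0·(1 + Γ)/(1 − Γ) = 50·(1.16 + j0.383)/(0.839 − j0.383)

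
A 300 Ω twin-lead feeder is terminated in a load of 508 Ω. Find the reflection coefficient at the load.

Γ = (Z_L − Z_0)/(Z_L + Z_0) = (508 − 300)/(508 + 300) = 208/808

Γ = 0.257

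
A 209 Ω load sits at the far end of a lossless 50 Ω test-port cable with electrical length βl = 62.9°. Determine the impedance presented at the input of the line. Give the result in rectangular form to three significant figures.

Z_in ≈ 14.9 − j23.8 Ω

tan(βl) = tan(62.9°) = 1.95
Z_in = Z_0·(Z_L + jZ_0·tanβl)/(Z_0 + jZ_L·tanβl)
     = 50·(209 + j97.7)/(50 + j408)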